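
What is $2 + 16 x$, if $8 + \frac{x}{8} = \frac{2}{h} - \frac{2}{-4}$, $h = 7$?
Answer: $- \frac{6450}{7} \approx -921.43$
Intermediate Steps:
$x = - \frac{404}{7}$ ($x = -64 + 8 \left(\frac{2}{7} - \frac{2}{-4}\right) = -64 + 8 \left(2 \cdot \frac{1}{7} - - \frac{1}{2}\right) = -64 + 8 \left(\frac{2}{7} + \frac{1}{2}\right) = -64 + 8 \cdot \frac{11}{14} = -64 + \frac{44}{7} = - \frac{404}{7} \approx -57.714$)
$2 + 16 x = 2 + 16 \left(- \frac{404}{7}\right) = 2 - \frac{6464}{7} = - \frac{6450}{7}$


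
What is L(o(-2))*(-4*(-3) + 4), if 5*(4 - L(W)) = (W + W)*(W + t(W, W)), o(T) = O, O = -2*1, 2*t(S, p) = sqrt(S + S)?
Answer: 192/5 + 64*I/5 ≈ 38.4 + 12.8*I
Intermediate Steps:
t(S, p) = sqrt(2)*sqrt(S)/2 (t(S, p) = sqrt(S + S)/2 = sqrt(2*S)/2 = (sqrt(2)*sqrt(S))/2 = sqrt(2)*sqrt(S)/2)
O = -2
o(T) = -2
L(W) = 4 - 2*W*(W + sqrt(2)*sqrt(W)/2)/5 (L(W) = 4 - (W + W)*(W + sqrt(2)*sqrt(W)/2)/5 = 4 - 2*W*(W + sqrt(2)*sqrt(W)/2)/5)
L(o(-2))*(-4*(-3) + 4) = (4 - 2/5*(-2)**2 - sqrt(2)*(-2)**(3/2)/5)*(-4*(-3) + 4) = (4 - 2/5*4 - sqrt(2)*(-2*I*sqrt(2))/5)*(12 + 4) = (4 - 8/5 + 4*I/5)*16 = (12/5 + 4*I/5)*16 = 192/5 + 64*I/5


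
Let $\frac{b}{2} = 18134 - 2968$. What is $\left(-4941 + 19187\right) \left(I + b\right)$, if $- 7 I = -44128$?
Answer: $521916456$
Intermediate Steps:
$I = 6304$ ($I = \left(- \frac{1}{7}\right) \left(-44128\right) = 6304$)
$b = 30332$ ($b = 2 \left(18134 - 2968\right) = 2 \cdot 15166 = 30332$)
$\left(-4941 + 19187\right) \left(I + b\right) = \left(-4941 + 19187\right) \left(6304 + 30332\right) = 14246 \cdot 36636 = 521916456$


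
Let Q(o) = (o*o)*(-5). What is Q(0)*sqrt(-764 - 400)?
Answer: 0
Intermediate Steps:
Q(o) = -5*o**2 (Q(o) = o**2*(-5) = -5*o**2)
Q(0)*sqrt(-764 - 400) = (-5*0**2)*sqrt(-764 - 400) = (-5*0)*sqrt(-1164) = 0*(2*I*sqrt(291)) = 0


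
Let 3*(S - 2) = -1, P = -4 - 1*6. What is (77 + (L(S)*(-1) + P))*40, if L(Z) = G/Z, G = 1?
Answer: 2656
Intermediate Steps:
P = -10 (P = -4 - 6 = -10)
S = 5/3 (S = 2 + (1/3)*(-1) = 2 - 1/3 = 5/3 ≈ 1.6667)
L(Z) = 1/Z
(77 + (L(S)*(-1) + P))*40 = (77 + (-1/(5/3) - 10))*40 = (77 + ((3/5)*(-1) - 10))*40 = (77 + (-3/5 - 10))*40 = (77 - 53/5)*40 = (332/5)*40 = 2656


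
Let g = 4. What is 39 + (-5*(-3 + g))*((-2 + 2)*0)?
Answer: 39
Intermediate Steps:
39 + (-5*(-3 + g))*((-2 + 2)*0) = 39 + (-5*(-3 + 4))*((-2 + 2)*0) = 39 + (-5*1)*(0*0) = 39 - 5*0 = 39 + 0 = 39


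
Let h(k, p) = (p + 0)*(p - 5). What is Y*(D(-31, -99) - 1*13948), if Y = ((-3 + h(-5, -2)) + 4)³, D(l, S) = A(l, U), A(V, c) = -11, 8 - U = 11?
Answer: -47111625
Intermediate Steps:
U = -3 (U = 8 - 1*11 = 8 - 11 = -3)
D(l, S) = -11
h(k, p) = p*(-5 + p)
Y = 3375 (Y = ((-3 - 2*(-5 - 2)) + 4)³ = ((-3 - 2*(-7)) + 4)³ = ((-3 + 14) + 4)³ = (11 + 4)³ = 15³ = 3375)
Y*(D(-31, -99) - 1*13948) = 3375*(-11 - 1*13948) = 3375*(-11 - 13948) = 3375*(-13959) = -47111625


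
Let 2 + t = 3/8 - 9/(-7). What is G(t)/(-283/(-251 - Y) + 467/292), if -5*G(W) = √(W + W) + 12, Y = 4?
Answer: -178704/201721 - 7446*I*√133/1412047 ≈ -0.8859 - 0.060813*I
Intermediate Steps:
t = -19/56 (t = -2 + (3/8 - 9/(-7)) = -2 + (3*(⅛) - 9*(-⅐)) = -2 + (3/8 + 9/7) = -2 + 93/56 = -19/56 ≈ -0.33929)
G(W) = -12/5 - √2*√W/5 (G(W) = -(√(W + W) + 12)/5 = -(√(2*W) + 12)/5 = -(√2*√W + 12)/5 = -(12 + √2*√W)/5 = -12/5 - √2*√W/5)
G(t)/(-283/(-251 - Y) + 467/292) = (-12/5 - √2*√(-19/56)/5)/(-283/(-251 - 1*4) + 467/292) = (-12/5 - √2*I*√266/28/5)/(-283/(-251 - 4) + 467*(1/292)) = (-12/5 - I*√133/70)/(-283/(-255) + 467/292) = (-12/5 - I*√133/70)/(-283*(-1/255) + 467/292) = (-12/5 - I*√133/70)/(283/255 + 467/292) = (-12/5 - I*√133/70)/(201721/74460) = (-12/5 - I*√133/70)*(74460/201721) = -178704/201721 - 7446*I*√133/1412047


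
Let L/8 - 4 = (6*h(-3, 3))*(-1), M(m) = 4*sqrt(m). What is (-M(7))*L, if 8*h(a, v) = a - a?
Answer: -128*sqrt(7) ≈ -338.66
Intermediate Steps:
h(a, v) = 0 (h(a, v) = (a - a)/8 = (1/8)*0 = 0)
L = 32 (L = 32 + 8*((6*0)*(-1)) = 32 + 8*(0*(-1)) = 32 + 8*0 = 32 + 0 = 32)
(-M(7))*L = -4*sqrt(7)*32 = -128*sqrt(7)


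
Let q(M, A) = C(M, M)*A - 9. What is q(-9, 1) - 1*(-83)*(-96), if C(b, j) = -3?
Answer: -7980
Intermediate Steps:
q(M, A) = -9 - 3*A (q(M, A) = -3*A - 9 = -9 - 3*A)
q(-9, 1) - 1*(-83)*(-96) = (-9 - 3*1) - 1*(-83)*(-96) = (-9 - 3) + 83*(-96) = -12 - 7968 = -7980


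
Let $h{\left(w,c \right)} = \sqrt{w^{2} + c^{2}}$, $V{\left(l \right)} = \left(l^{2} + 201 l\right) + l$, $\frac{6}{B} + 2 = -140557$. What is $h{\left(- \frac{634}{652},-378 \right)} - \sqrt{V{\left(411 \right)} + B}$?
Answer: $- \frac{\sqrt{553066182768581}}{46853} + \frac{\sqrt{15185240473}}{326} \approx -123.94$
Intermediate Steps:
$B = - \frac{2}{46853}$ ($B = \frac{6}{-2 - 140557} = \frac{6}{-140559} = 6 \left(- \frac{1}{140559}\right) = - \frac{2}{46853} \approx -4.2687 \cdot 10^{-5}$)
$V{\left(l \right)} = l^{2} + 202 l$
$h{\left(w,c \right)} = \sqrt{c^{2} + w^{2}}$
$h{\left(- \frac{634}{652},-378 \right)} - \sqrt{V{\left(411 \right)} + B} = \sqrt{\left(-378\right)^{2} + \left(- \frac{634}{652}\right)^{2}} - \sqrt{411 \left(202 + 411\right) - \frac{2}{46853}} = \sqrt{142884 + \left(\left(-634\right) \frac{1}{652}\right)^{2}} - \sqrt{411 \cdot 613 - \frac{2}{46853}} = \sqrt{142884 + \left(- \frac{317}{326}\right)^{2}} - \sqrt{251943 - \frac{2}{46853}} = \sqrt{142884 + \frac{100489}{106276}} - \sqrt{\frac{11804285377}{46853}} = \sqrt{\frac{15185240473}{106276}} - \frac{\sqrt{553066182768581}}{46853} = \frac{\sqrt{15185240473}}{326} - \frac{\sqrt{553066182768581}}{46853} = - \frac{\sqrt{553066182768581}}{46853} + \frac{\sqrt{15185240473}}{326}$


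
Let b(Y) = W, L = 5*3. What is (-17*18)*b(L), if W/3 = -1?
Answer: 918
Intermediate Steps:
L = 15
W = -3 (W = 3*(-1) = -3)
b(Y) = -3
(-17*18)*b(L) = -17*18*(-3) = -306*(-3) = 918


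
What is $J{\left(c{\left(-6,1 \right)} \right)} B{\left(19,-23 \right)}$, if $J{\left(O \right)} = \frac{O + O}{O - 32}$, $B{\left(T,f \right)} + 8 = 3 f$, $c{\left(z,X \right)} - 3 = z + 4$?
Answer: $\frac{154}{31} \approx 4.9677$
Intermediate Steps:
$c{\left(z,X \right)} = 7 + z$ ($c{\left(z,X \right)} = 3 + \left(z + 4\right) = 3 + \left(4 + z\right) = 7 + z$)
$B{\left(T,f \right)} = -8 + 3 f$
$J{\left(O \right)} = \frac{2 O}{-32 + O}$
$J{\left(c{\left(-6,1 \right)} \right)} B{\left(19,-23 \right)} = \frac{2 \left(7 - 6\right)}{-32 + \left(7 - 6\right)} \left(-8 + 3 \left(-23\right)\right) = 2 \cdot 1 \frac{1}{-32 + 1} \left(-8 - 69\right) = 2 \cdot 1 \frac{1}{-31} \left(-77\right) = 2 \cdot 1 \left(- \frac{1}{31}\right) \left(-77\right) = \left(- \frac{2}{31}\right) \left(-77\right) = \frac{154}{31}$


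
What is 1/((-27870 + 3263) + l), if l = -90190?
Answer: -1/114797 ≈ -8.7110e-6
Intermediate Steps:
1/((-27870 + 3263) + l) = 1/((-27870 + 3263) - 90190) = 1/(-24607 - 90190) = 1/(-114797) = -1/114797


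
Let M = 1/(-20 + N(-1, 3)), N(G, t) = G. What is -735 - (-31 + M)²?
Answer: -749239/441 ≈ -1699.0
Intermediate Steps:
M = -1/21 (M = 1/(-20 - 1) = 1/(-21) = -1/21 ≈ -0.047619)
-735 - (-31 + M)² = -735 - (-31 - 1/21)² = -735 - (-652/21)² = -735 - 1*425104/441 = -735 - 425104/441 = -749239/441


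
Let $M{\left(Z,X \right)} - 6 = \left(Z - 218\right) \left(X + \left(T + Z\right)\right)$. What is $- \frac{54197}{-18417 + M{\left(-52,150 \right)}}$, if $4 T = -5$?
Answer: $\frac{9854}{8097} \approx 1.217$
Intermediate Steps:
$T = - \frac{5}{4}$ ($T = \frac{1}{4} \left(-5\right) = - \frac{5}{4} \approx -1.25$)
$M{\left(Z,X \right)} = 6 + \left(-218 + Z\right) \left(- \frac{5}{4} + X + Z\right)$ ($M{\left(Z,X \right)} = 6 + \left(Z - 218\right) \left(X + \left(- \frac{5}{4} + Z\right)\right) = 6 + \left(-218 + Z\right) \left(- \frac{5}{4} + X + Z\right)$)
$- \frac{54197}{-18417 + M{\left(-52,150 \right)}} = - \frac{54197}{-18417 + \left(\frac{557}{2} + \left(-52\right)^{2} - 32700 - -11401 + 150 \left(-52\right)\right)} = - \frac{54197}{-18417 + \left(\frac{557}{2} + 2704 - 32700 + 11401 - 7800\right)} = - \frac{54197}{-18417 - \frac{52233}{2}} = - \frac{54197}{- \frac{89067}{2}} = \left(-54197\right) \left(- \frac{2}{89067}\right) = \frac{9854}{8097}$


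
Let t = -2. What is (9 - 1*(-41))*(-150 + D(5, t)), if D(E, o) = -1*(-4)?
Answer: -7300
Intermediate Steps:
D(E, o) = 4
(9 - 1*(-41))*(-150 + D(5, t)) = (9 - 1*(-41))*(-150 + 4) = (9 + 41)*(-146) = 50*(-146) = -7300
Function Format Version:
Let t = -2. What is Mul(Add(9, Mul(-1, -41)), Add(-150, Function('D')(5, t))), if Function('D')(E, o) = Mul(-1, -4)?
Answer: -7300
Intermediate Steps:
Function('D')(E, o) = 4
Mul(Add(9, Mul(-1, -41)), Add(-150, Function('D')(5, t))) = Mul(Add(9, Mul(-1, -41)), Add(-150, 4)) = Mul(Add(9, 41), -146) = Mul(50, -146) = -7300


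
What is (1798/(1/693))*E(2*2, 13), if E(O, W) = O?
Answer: 4984056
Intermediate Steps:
(1798/(1/693))*E(2*2, 13) = (1798/(1/693))*(2*2) = (1798/(1/693))*4 = (1798*693)*4 = 1246014*4 = 4984056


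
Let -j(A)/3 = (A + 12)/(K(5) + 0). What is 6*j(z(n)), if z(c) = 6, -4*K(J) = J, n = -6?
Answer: 1296/5 ≈ 259.20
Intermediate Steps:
K(J) = -J/4
j(A) = 144/5 + 12*A/5 (j(A) = -3*(A + 12)/(-¼*5 + 0) = -3*(12 + A)/(-5/4 + 0) = -3*(12 + A)/(-5/4) = -3*(12 + A)*(-4)/5 = -3*(-48/5 - 4*A/5) = 144/5 + 12*A/5)
6*j(z(n)) = 6*(144/5 + (12/5)*6) = 6*(144/5 + 72/5) = 6*(216/5) = 1296/5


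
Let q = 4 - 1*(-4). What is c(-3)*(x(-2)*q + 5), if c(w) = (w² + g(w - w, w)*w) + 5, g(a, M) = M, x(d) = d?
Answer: -253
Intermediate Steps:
q = 8 (q = 4 + 4 = 8)
c(w) = 5 + 2*w² (c(w) = (w² + w*w) + 5 = (w² + w²) + 5 = 2*w² + 5 = 5 + 2*w²)
c(-3)*(x(-2)*q + 5) = (5 + 2*(-3)²)*(-2*8 + 5) = (5 + 2*9)*(-16 + 5) = (5 + 18)*(-11) = 23*(-11) = -253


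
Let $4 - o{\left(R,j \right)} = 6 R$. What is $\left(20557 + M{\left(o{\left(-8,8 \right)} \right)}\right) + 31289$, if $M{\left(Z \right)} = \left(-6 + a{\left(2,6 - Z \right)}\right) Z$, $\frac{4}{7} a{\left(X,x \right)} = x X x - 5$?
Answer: $436191$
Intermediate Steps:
$a{\left(X,x \right)} = - \frac{35}{4} + \frac{7 X x^{2}}{4}$ ($a{\left(X,x \right)} = \frac{7 \left(x X x - 5\right)}{4} = \frac{7 \left(X x x - 5\right)}{4} = \frac{7 \left(X x^{2} - 5\right)}{4} = \frac{7 \left(-5 + X x^{2}\right)}{4} = - \frac{35}{4} + \frac{7 X x^{2}}{4}$)
$o{\left(R,j \right)} = 4 - 6 R$
$M{\left(Z \right)} = Z \left(- \frac{59}{4} + \frac{7 \left(6 - Z\right)^{2}}{2}\right)$ ($M{\left(Z \right)} = \left(-6 + \left(- \frac{35}{4} + \frac{7}{4} \cdot 2 \left(6 - Z\right)^{2}\right)\right) Z = \left(-6 + \left(- \frac{35}{4} + \frac{7 \left(6 - Z\right)^{2}}{2}\right)\right) Z = \left(- \frac{59}{4} + \frac{7 \left(6 - Z\right)^{2}}{2}\right) Z = Z \left(- \frac{59}{4} + \frac{7 \left(6 - Z\right)^{2}}{2}\right)$)
$\left(20557 + M{\left(o{\left(-8,8 \right)} \right)}\right) + 31289 = \left(20557 + \frac{\left(4 - -48\right) \left(-59 + 14 \left(-6 + \left(4 - -48\right)\right)^{2}\right)}{4}\right) + 31289 = \left(20557 + \frac{\left(4 + 48\right) \left(-59 + 14 \left(-6 + \left(4 + 48\right)\right)^{2}\right)}{4}\right) + 31289 = \left(20557 + \frac{1}{4} \cdot 52 \left(-59 + 14 \left(-6 + 52\right)^{2}\right)\right) + 31289 = \left(20557 + \frac{1}{4} \cdot 52 \left(-59 + 14 \cdot 46^{2}\right)\right) + 31289 = \left(20557 + \frac{1}{4} \cdot 52 \left(-59 + 14 \cdot 2116\right)\right) + 31289 = \left(20557 + \frac{1}{4} \cdot 52 \left(-59 + 29624\right)\right) + 31289 = \left(20557 + \frac{1}{4} \cdot 52 \cdot 29565\right) + 31289 = \left(20557 + 384345\right) + 31289 = 404902 + 31289 = 436191$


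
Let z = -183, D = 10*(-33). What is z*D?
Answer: 60390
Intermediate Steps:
D = -330
z*D = -183*(-330) = 60390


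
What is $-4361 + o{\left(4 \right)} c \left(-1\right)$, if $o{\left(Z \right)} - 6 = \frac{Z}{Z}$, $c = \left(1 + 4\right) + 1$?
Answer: $-4403$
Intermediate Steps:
$c = 6$ ($c = 5 + 1 = 6$)
$o{\left(Z \right)} = 7$ ($o{\left(Z \right)} = 6 + \frac{Z}{Z} = 6 + 1 = 7$)
$-4361 + o{\left(4 \right)} c \left(-1\right) = -4361 + 7 \cdot 6 \left(-1\right) = -4361 + 42 \left(-1\right) = -4361 - 42 = -4403$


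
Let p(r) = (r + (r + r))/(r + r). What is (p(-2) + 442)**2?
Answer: 786769/4 ≈ 1.9669e+5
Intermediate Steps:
p(r) = 3/2 (p(r) = (r + 2*r)/((2*r)) = (3*r)*(1/(2*r)) = 3/2)
(p(-2) + 442)**2 = (3/2 + 442)**2 = (887/2)**2 = 786769/4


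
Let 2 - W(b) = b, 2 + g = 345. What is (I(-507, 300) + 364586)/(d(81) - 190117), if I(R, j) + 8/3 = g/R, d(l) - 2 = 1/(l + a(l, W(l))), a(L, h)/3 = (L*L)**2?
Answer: -7956907560590436/4149203075481971 ≈ -1.9177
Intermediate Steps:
g = 343 (g = -2 + 345 = 343)
W(b) = 2 - b
a(L, h) = 3*L**4 (a(L, h) = 3*(L*L)**2 = 3*(L**2)**2 = 3*L**4)
d(l) = 2 + 1/(l + 3*l**4)
I(R, j) = -8/3 + 343/R
(I(-507, 300) + 364586)/(d(81) - 190117) = ((-8/3 + 343/(-507)) + 364586)/((1 + 2*81 + 6*81**4)/(81 + 3*81**4) - 190117) = ((-8/3 + 343*(-1/507)) + 364586)/((1 + 162 + 6*43046721)/(81 + 3*43046721) - 190117) = ((-8/3 - 343/507) + 364586)/((1 + 162 + 258280326)/(81 + 129140163) - 190117) = (-565/169 + 364586)/(258280489/129140244 - 190117) = 61614469/(169*((1/129140244)*258280489 - 190117)) = 61614469/(169*(258280489/129140244 - 190117)) = 61614469/(169*(-24551497488059/129140244)) = (61614469/169)*(-129140244/24551497488059) = -7956907560590436/4149203075481971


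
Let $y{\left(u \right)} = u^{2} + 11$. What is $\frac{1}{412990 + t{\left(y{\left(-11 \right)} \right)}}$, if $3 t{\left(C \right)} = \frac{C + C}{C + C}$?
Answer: $\frac{3}{1238971} \approx 2.4214 \cdot 10^{-6}$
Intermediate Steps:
$y{\left(u \right)} = 11 + u^{2}$
$t{\left(C \right)} = \frac{1}{3}$ ($t{\left(C \right)} = \frac{\left(C + C\right) \frac{1}{C + C}}{3} = \frac{2 C \frac{1}{2 C}}{3} = \frac{1}{3} \cdot 1 = \frac{1}{3}$)
$\frac{1}{412990 + t{\left(y{\left(-11 \right)} \right)}} = \frac{1}{412990 + \frac{1}{3}} = \frac{1}{\frac{1238971}{3}} = \frac{3}{1238971}$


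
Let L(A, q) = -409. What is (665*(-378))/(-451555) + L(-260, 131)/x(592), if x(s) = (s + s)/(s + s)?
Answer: -36886925/90311 ≈ -408.44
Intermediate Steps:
x(s) = 1 (x(s) = (2*s)/((2*s)) = (2*s)*(1/(2*s)) = 1)
(665*(-378))/(-451555) + L(-260, 131)/x(592) = (665*(-378))/(-451555) - 409/1 = -251370*(-1/451555) - 409*1 = 50274/90311 - 409 = -36886925/90311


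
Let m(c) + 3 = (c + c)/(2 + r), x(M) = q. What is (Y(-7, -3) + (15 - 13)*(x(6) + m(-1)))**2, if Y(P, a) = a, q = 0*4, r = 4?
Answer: 841/9 ≈ 93.444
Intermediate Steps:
q = 0
x(M) = 0
m(c) = -3 + c/3 (m(c) = -3 + (c + c)/(2 + 4) = -3 + (2*c)/6 = -3 + (2*c)*(1/6) = -3 + c/3)
(Y(-7, -3) + (15 - 13)*(x(6) + m(-1)))**2 = (-3 + (15 - 13)*(0 + (-3 + (1/3)*(-1))))**2 = (-3 + 2*(0 + (-3 - 1/3)))**2 = (-3 + 2*(0 - 10/3))**2 = (-3 + 2*(-10/3))**2 = (-3 - 20/3)**2 = (-29/3)**2 = 841/9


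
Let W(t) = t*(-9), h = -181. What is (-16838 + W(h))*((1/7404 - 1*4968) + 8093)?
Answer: -351898252709/7404 ≈ -4.7528e+7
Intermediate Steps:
W(t) = -9*t
(-16838 + W(h))*((1/7404 - 1*4968) + 8093) = (-16838 - 9*(-181))*((1/7404 - 1*4968) + 8093) = (-16838 + 1629)*((1/7404 - 4968) + 8093) = -15209*(-36783071/7404 + 8093) = -15209*23137501/7404 = -351898252709/7404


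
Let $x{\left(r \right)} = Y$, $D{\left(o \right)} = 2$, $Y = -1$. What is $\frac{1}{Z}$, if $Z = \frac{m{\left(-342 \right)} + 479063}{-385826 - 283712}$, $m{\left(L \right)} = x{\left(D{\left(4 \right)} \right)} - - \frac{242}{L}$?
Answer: $- \frac{114490998}{81919481} \approx -1.3976$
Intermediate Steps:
$x{\left(r \right)} = -1$
$m{\left(L \right)} = -1 + \frac{242}{L}$ ($m{\left(L \right)} = -1 - - \frac{242}{L} = -1 + \frac{242}{L}$)
$Z = - \frac{81919481}{114490998}$ ($Z = \frac{\frac{242 - -342}{-342} + 479063}{-385826 - 283712} = \frac{- \frac{242 + 342}{342} + 479063}{-669538} = \left(\left(- \frac{1}{342}\right) 584 + 479063\right) \left(- \frac{1}{669538}\right) = \left(- \frac{292}{171} + 479063\right) \left(- \frac{1}{669538}\right) = \frac{81919481}{171} \left(- \frac{1}{669538}\right) = - \frac{81919481}{114490998} \approx -0.71551$)
$\frac{1}{Z} = \frac{1}{- \frac{81919481}{114490998}} = - \frac{114490998}{81919481}$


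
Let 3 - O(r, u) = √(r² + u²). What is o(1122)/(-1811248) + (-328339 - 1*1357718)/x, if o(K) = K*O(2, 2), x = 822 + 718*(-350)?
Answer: 44897415591/6671732008 + 33*√2/26636 ≈ 6.7313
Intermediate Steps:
O(r, u) = 3 - √(r² + u²)
x = -250478 (x = 822 - 251300 = -250478)
o(K) = K*(3 - 2*√2) (o(K) = K*(3 - √(2² + 2²)) = K*(3 - √(4 + 4)) = K*(3 - √8) = K*(3 - 2*√2))
o(1122)/(-1811248) + (-328339 - 1*1357718)/x = (1122*(3 - 2*√2))/(-1811248) + (-328339 - 1*1357718)/(-250478) = (3366 - 2244*√2)*(-1/1811248) + (-328339 - 1357718)*(-1/250478) = (-99/53272 + 33*√2/26636) - 1686057*(-1/250478) = (-99/53272 + 33*√2/26636) + 1686057/250478 = 44897415591/6671732008 + 33*√2/26636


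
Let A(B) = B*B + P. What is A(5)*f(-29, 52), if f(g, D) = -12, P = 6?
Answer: -372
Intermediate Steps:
A(B) = 6 + B**2 (A(B) = B*B + 6 = B**2 + 6 = 6 + B**2)
A(5)*f(-29, 52) = (6 + 5**2)*(-12) = (6 + 25)*(-12) = 31*(-12) = -372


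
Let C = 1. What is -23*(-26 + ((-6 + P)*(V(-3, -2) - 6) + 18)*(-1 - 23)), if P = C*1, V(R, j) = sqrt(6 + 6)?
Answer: 27094 - 5520*sqrt(3) ≈ 17533.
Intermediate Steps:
V(R, j) = 2*sqrt(3) (V(R, j) = sqrt(12) = 2*sqrt(3))
P = 1 (P = 1*1 = 1)
-23*(-26 + ((-6 + P)*(V(-3, -2) - 6) + 18)*(-1 - 23)) = -23*(-26 + ((-6 + 1)*(2*sqrt(3) - 6) + 18)*(-1 - 23)) = -23*(-26 + (-5*(-6 + 2*sqrt(3)) + 18)*(-24)) = -23*(-26 + ((30 - 10*sqrt(3)) + 18)*(-24)) = -23*(-26 + (48 - 10*sqrt(3))*(-24)) = -23*(-26 + (-1152 + 240*sqrt(3))) = -23*(-1178 + 240*sqrt(3)) = 27094 - 5520*sqrt(3)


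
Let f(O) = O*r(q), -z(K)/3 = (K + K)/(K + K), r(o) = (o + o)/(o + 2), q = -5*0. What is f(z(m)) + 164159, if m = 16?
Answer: 164159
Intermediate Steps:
q = 0
r(o) = 2*o/(2 + o) (r(o) = (2*o)/(2 + o) = 2*o/(2 + o))
z(K) = -3 (z(K) = -3*(K + K)/(K + K) = -3*2*K/(2*K) = -3*2*K*1/(2*K) = -3*1 = -3)
f(O) = 0 (f(O) = O*(2*0/(2 + 0)) = O*(2*0/2) = O*(2*0*(½)) = O*0 = 0)
f(z(m)) + 164159 = 0 + 164159 = 164159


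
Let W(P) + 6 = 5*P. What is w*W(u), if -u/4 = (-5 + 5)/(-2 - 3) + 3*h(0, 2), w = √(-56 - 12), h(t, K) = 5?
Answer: -612*I*√17 ≈ -2523.3*I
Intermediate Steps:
w = 2*I*√17 (w = √(-68) = 2*I*√17 ≈ 8.2462*I)
u = -60 (u = -4*((-5 + 5)/(-2 - 3) + 3*5) = -4*(0/(-5) + 15) = -4*(0*(-⅕) + 15) = -4*(0 + 15) = -4*15 = -60)
W(P) = -6 + 5*P
w*W(u) = (2*I*√17)*(-6 + 5*(-60)) = (2*I*√17)*(-6 - 300) = (2*I*√17)*(-306) = -612*I*√17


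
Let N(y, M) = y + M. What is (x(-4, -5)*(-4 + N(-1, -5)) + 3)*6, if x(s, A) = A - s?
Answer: 78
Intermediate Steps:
N(y, M) = M + y
(x(-4, -5)*(-4 + N(-1, -5)) + 3)*6 = ((-5 - 1*(-4))*(-4 + (-5 - 1)) + 3)*6 = ((-5 + 4)*(-4 - 6) + 3)*6 = (-1*(-10) + 3)*6 = (10 + 3)*6 = 13*6 = 78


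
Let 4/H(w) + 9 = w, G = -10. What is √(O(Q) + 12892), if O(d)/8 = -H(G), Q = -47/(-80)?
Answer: 6*√129295/19 ≈ 113.55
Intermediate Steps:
Q = 47/80 (Q = -47*(-1/80) = 47/80 ≈ 0.58750)
H(w) = 4/(-9 + w)
O(d) = 32/19 (O(d) = 8*(-4/(-9 - 10)) = 8*(-4/(-19)) = 8*(-4*(-1)/19) = 8*(-1*(-4/19)) = 8*(4/19) = 32/19)
√(O(Q) + 12892) = √(32/19 + 12892) = √(244980/19) = 6*√129295/19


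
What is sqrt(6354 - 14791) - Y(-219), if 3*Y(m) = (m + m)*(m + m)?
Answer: -63948 + I*sqrt(8437) ≈ -63948.0 + 91.853*I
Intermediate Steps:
Y(m) = 4*m**2/3 (Y(m) = ((m + m)*(m + m))/3 = ((2*m)*(2*m))/3 = (4*m**2)/3 = 4*m**2/3)
sqrt(6354 - 14791) - Y(-219) = sqrt(6354 - 14791) - 4*(-219)**2/3 = sqrt(-8437) - 4*47961/3 = I*sqrt(8437) - 1*63948 = I*sqrt(8437) - 63948 = -63948 + I*sqrt(8437)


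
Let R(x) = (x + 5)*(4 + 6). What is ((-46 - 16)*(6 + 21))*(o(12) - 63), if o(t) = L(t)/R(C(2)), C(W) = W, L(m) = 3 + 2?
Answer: 737397/7 ≈ 1.0534e+5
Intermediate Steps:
L(m) = 5
R(x) = 50 + 10*x (R(x) = (5 + x)*10 = 50 + 10*x)
o(t) = 1/14 (o(t) = 5/(50 + 10*2) = 5/(50 + 20) = 5/70 = 5*(1/70) = 1/14)
((-46 - 16)*(6 + 21))*(o(12) - 63) = ((-46 - 16)*(6 + 21))*(1/14 - 63) = -62*27*(-881/14) = -1674*(-881/14) = 737397/7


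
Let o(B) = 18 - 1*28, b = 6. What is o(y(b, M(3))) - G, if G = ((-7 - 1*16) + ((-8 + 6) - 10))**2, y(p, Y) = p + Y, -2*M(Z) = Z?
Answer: -1235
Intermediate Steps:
M(Z) = -Z/2
y(p, Y) = Y + p
G = 1225 (G = ((-7 - 16) + (-2 - 10))**2 = (-23 - 12)**2 = (-35)**2 = 1225)
o(B) = -10 (o(B) = 18 - 28 = -10)
o(y(b, M(3))) - G = -10 - 1*1225 = -10 - 1225 = -1235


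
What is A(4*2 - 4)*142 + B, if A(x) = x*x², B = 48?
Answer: 9136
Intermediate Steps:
A(x) = x³
A(4*2 - 4)*142 + B = (4*2 - 4)³*142 + 48 = (8 - 4)³*142 + 48 = 4³*142 + 48 = 64*142 + 48 = 9088 + 48 = 9136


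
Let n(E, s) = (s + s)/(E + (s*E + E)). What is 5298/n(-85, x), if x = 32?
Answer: -3827805/16 ≈ -2.3924e+5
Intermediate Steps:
n(E, s) = 2*s/(2*E + E*s) (n(E, s) = (2*s)/(E + (E*s + E)) = (2*s)/(E + (E + E*s)) = (2*s)/(2*E + E*s) = 2*s/(2*E + E*s))
5298/n(-85, x) = 5298/((2*32/(-85*(2 + 32)))) = 5298/((2*32*(-1/85)/34)) = 5298/((2*32*(-1/85)*(1/34))) = 5298/(-32/1445) = 5298*(-1445/32) = -3827805/16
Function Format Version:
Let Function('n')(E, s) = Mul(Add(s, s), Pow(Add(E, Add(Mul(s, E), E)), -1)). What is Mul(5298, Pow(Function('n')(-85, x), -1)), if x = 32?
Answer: Rational(-3827805, 16) ≈ -2.3924e+5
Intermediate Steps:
Function('n')(E, s) = Mul(2, s, Pow(Add(Mul(2, E), Mul(E, s)), -1)) (Function('n')(E, s) = Mul(Mul(2, s), Pow(Add(E, Add(Mul(E, s), E)), -1)) = Mul(Mul(2, s), Pow(Add(E, Add(E, Mul(E, s))), -1)) = Mul(Mul(2, s), Pow(Add(Mul(2, E), Mul(E, s)), -1)) = Mul(2, s, Pow(Add(Mul(2, E), Mul(E, s)), -1)))
Mul(5298, Pow(Function('n')(-85, x), -1)) = Mul(5298, Pow(Mul(2, 32, Pow(-85, -1), Pow(Add(2, 32), -1)), -1)) = Mul(5298, Pow(Mul(2, 32, Rational(-1, 85), Pow(34, -1)), -1)) = Mul(5298, Pow(Mul(2, 32, Rational(-1, 85), Rational(1, 34)), -1)) = Mul(5298, Pow(Rational(-32, 1445), -1)) = Mul(5298, Rational(-1445, 32)) = Rational(-3827805, 16)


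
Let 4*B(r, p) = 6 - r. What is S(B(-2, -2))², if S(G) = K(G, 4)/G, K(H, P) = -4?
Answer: 4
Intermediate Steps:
B(r, p) = 3/2 - r/4 (B(r, p) = (6 - r)/4 = 3/2 - r/4)
S(G) = -4/G
S(B(-2, -2))² = (-4/(3/2 - ¼*(-2)))² = (-4/(3/2 + ½))² = (-4/2)² = (-4*½)² = (-2)² = 4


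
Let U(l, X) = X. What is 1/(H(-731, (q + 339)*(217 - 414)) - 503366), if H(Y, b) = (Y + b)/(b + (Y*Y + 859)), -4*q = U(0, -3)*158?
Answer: -890185/448089044427 ≈ -1.9866e-6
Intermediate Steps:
q = 237/2 (q = -(-3)*158/4 = -¼*(-474) = 237/2 ≈ 118.50)
H(Y, b) = (Y + b)/(859 + b + Y²) (H(Y, b) = (Y + b)/(b + (Y² + 859)) = (Y + b)/(b + (859 + Y²)) = (Y + b)/(859 + b + Y²))
1/(H(-731, (q + 339)*(217 - 414)) - 503366) = 1/((-731 + (237/2 + 339)*(217 - 414))/(859 + (237/2 + 339)*(217 - 414) + (-731)²) - 503366) = 1/((-731 + (915/2)*(-197))/(859 + (915/2)*(-197) + 534361) - 503366) = 1/((-731 - 180255/2)/(859 - 180255/2 + 534361) - 503366) = 1/(-181717/2/(890185/2) - 503366) = 1/((2/890185)*(-181717/2) - 503366) = 1/(-181717/890185 - 503366) = 1/(-448089044427/890185) = -890185/448089044427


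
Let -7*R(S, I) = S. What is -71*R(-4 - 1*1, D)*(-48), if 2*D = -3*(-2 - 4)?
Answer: 17040/7 ≈ 2434.3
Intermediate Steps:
D = 9 (D = (-3*(-2 - 4))/2 = (-3*(-6))/2 = (1/2)*18 = 9)
R(S, I) = -S/7
-71*R(-4 - 1*1, D)*(-48) = -(-71)*(-4 - 1*1)/7*(-48) = -(-71)*(-4 - 1)/7*(-48) = -(-71)*(-5)/7*(-48) = -71*5/7*(-48) = -355/7*(-48) = 17040/7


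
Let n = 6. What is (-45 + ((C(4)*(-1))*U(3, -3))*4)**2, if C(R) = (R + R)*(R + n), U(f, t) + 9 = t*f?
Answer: 32661225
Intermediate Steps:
U(f, t) = -9 + f*t (U(f, t) = -9 + t*f = -9 + f*t)
C(R) = 2*R*(6 + R) (C(R) = (R + R)*(R + 6) = (2*R)*(6 + R) = 2*R*(6 + R))
(-45 + ((C(4)*(-1))*U(3, -3))*4)**2 = (-45 + (((2*4*(6 + 4))*(-1))*(-9 + 3*(-3)))*4)**2 = (-45 + (((2*4*10)*(-1))*(-9 - 9))*4)**2 = (-45 + ((80*(-1))*(-18))*4)**2 = (-45 - 80*(-18)*4)**2 = (-45 + 1440*4)**2 = (-45 + 5760)**2 = 5715**2 = 32661225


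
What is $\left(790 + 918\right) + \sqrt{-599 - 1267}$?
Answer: $1708 + i \sqrt{1866} \approx 1708.0 + 43.197 i$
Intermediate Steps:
$\left(790 + 918\right) + \sqrt{-599 - 1267} = 1708 + \sqrt{-1866} = 1708 + i \sqrt{1866}$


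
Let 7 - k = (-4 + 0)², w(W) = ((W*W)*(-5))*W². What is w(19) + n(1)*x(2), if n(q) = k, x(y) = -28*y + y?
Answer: -651119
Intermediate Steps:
x(y) = -27*y
w(W) = -5*W⁴ (w(W) = (W²*(-5))*W² = (-5*W²)*W² = -5*W⁴)
k = -9 (k = 7 - (-4 + 0)² = 7 - 1*(-4)² = 7 - 1*16 = 7 - 16 = -9)
n(q) = -9
w(19) + n(1)*x(2) = -5*19⁴ - (-243)*2 = -5*130321 - 9*(-54) = -651605 + 486 = -651119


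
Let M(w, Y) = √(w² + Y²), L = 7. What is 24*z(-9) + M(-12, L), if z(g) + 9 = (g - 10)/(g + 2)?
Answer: -1056/7 + √193 ≈ -136.96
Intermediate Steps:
z(g) = -9 + (-10 + g)/(2 + g) (z(g) = -9 + (g - 10)/(g + 2) = -9 + (-10 + g)/(2 + g))
M(w, Y) = √(Y² + w²)
24*z(-9) + M(-12, L) = 24*(4*(-7 - 2*(-9))/(2 - 9)) + √(7² + (-12)²) = 24*(4*(-7 + 18)/(-7)) + √(49 + 144) = 24*(4*(-⅐)*11) + √193 = 24*(-44/7) + √193 = -1056/7 + √193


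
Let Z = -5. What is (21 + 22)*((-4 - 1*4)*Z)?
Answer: 1720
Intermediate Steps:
(21 + 22)*((-4 - 1*4)*Z) = (21 + 22)*((-4 - 1*4)*(-5)) = 43*((-4 - 4)*(-5)) = 43*(-8*(-5)) = 43*40 = 1720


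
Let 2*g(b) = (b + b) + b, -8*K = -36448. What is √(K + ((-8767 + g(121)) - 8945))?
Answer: I*√51898/2 ≈ 113.91*I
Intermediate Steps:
K = 4556 (K = -⅛*(-36448) = 4556)
g(b) = 3*b/2 (g(b) = ((b + b) + b)/2 = (2*b + b)/2 = (3*b)/2 = 3*b/2)
√(K + ((-8767 + g(121)) - 8945)) = √(4556 + ((-8767 + (3/2)*121) - 8945)) = √(4556 + ((-8767 + 363/2) - 8945)) = √(4556 + (-17171/2 - 8945)) = √(4556 - 35061/2) = √(-25949/2) = I*√51898/2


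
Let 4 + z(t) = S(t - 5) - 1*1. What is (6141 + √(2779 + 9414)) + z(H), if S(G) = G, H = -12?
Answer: 6119 + √12193 ≈ 6229.4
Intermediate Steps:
z(t) = -10 + t (z(t) = -4 + ((t - 5) - 1*1) = -4 + ((-5 + t) - 1) = -4 + (-6 + t) = -10 + t)
(6141 + √(2779 + 9414)) + z(H) = (6141 + √(2779 + 9414)) + (-10 - 12) = (6141 + √12193) - 22 = 6119 + √12193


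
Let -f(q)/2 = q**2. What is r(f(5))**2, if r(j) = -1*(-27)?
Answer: 729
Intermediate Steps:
f(q) = -2*q**2
r(j) = 27
r(f(5))**2 = 27**2 = 729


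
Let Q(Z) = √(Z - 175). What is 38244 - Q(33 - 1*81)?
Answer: 38244 - I*√223 ≈ 38244.0 - 14.933*I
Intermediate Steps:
Q(Z) = √(-175 + Z)
38244 - Q(33 - 1*81) = 38244 - √(-175 + (33 - 1*81)) = 38244 - √(-175 + (33 - 81)) = 38244 - √(-175 - 48) = 38244 - √(-223) = 38244 - I*√223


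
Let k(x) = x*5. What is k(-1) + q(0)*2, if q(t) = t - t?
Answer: -5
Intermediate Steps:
q(t) = 0
k(x) = 5*x
k(-1) + q(0)*2 = 5*(-1) + 0*2 = -5 + 0 = -5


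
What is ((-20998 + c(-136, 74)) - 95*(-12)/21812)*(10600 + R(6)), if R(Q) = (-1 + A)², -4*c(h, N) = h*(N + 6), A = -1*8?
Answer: -56030080051/287 ≈ -1.9523e+8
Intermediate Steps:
A = -8
c(h, N) = -h*(6 + N)/4 (c(h, N) = -h*(N + 6)/4 = -h*(6 + N)/4)
R(Q) = 81 (R(Q) = (-1 - 8)² = (-9)² = 81)
((-20998 + c(-136, 74)) - 95*(-12)/21812)*(10600 + R(6)) = ((-20998 - ¼*(-136)*(6 + 74)) - 95*(-12)/21812)*(10600 + 81) = ((-20998 - ¼*(-136)*80) + 1140*(1/21812))*10681 = ((-20998 + 2720) + 15/287)*10681 = (-18278 + 15/287)*10681 = -5245771/287*10681 = -56030080051/287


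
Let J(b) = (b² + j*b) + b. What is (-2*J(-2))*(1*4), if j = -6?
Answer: -112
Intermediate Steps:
J(b) = b² - 5*b (J(b) = (b² - 6*b) + b = b² - 5*b)
(-2*J(-2))*(1*4) = (-(-4)*(-5 - 2))*(1*4) = -(-4)*(-7)*4 = -2*14*4 = -28*4 = -112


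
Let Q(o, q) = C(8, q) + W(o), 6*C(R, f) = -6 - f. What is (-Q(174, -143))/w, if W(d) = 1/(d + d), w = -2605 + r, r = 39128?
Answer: -2649/4236668 ≈ -0.00062526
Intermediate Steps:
w = 36523 (w = -2605 + 39128 = 36523)
C(R, f) = -1 - f/6 (C(R, f) = (-6 - f)/6 = -1 - f/6)
W(d) = 1/(2*d)
Q(o, q) = -1 + 1/(2*o) - q/6 (Q(o, q) = (-1 - q/6) + 1/(2*o) = -1 + 1/(2*o) - q/6)
(-Q(174, -143))/w = -(3 - 1*174*(6 - 143))/(6*174)/36523 = -(3 - 1*174*(-137))/(6*174)*(1/36523) = -(3 + 23838)/(6*174)*(1/36523) = -23841/(6*174)*(1/36523) = -1*2649/116*(1/36523) = -2649/116*1/36523 = -2649/4236668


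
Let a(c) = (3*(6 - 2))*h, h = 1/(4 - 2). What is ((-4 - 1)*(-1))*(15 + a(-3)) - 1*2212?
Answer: -2107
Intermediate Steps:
h = ½ (h = 1/2 = ½ ≈ 0.50000)
a(c) = 6 (a(c) = (3*(6 - 2))*(½) = (3*4)*(½) = 12*(½) = 6)
((-4 - 1)*(-1))*(15 + a(-3)) - 1*2212 = ((-4 - 1)*(-1))*(15 + 6) - 1*2212 = -5*(-1)*21 - 2212 = 5*21 - 2212 = 105 - 2212 = -2107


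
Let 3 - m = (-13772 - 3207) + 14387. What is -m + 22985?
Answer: 20390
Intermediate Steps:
m = 2595 (m = 3 - ((-13772 - 3207) + 14387) = 3 - (-16979 + 14387) = 3 - 1*(-2592) = 3 + 2592 = 2595)
-m + 22985 = -1*2595 + 22985 = -2595 + 22985 = 20390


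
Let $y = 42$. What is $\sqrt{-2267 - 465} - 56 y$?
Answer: $-2352 + 2 i \sqrt{683} \approx -2352.0 + 52.269 i$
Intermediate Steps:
$\sqrt{-2267 - 465} - 56 y = \sqrt{-2267 - 465} - 2352 = \sqrt{-2732} - 2352 = 2 i \sqrt{683} - 2352 = -2352 + 2 i \sqrt{683}$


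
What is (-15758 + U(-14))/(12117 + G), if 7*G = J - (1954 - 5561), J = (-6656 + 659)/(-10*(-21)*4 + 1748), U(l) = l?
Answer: -285725552/228840491 ≈ -1.2486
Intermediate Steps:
J = -5997/2588 (J = -5997/(210*4 + 1748) = -5997/(840 + 1748) = -5997/2588 ≈ -2.3172)
G = 9328919/18116 (G = (-5997/2588 - (1954 - 5561))/7 = (-5997/2588 - 1*(-3607))/7 = (-5997/2588 + 3607)/7 = (⅐)*(9328919/2588) = 9328919/18116 ≈ 514.96)
(-15758 + U(-14))/(12117 + G) = (-15758 - 14)/(12117 + 9328919/18116) = -15772/228840491/18116 = -15772*18116/228840491 = -285725552/228840491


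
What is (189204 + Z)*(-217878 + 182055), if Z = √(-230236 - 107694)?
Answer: -6777854892 - 35823*I*√337930 ≈ -6.7779e+9 - 2.0825e+7*I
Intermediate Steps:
Z = I*√337930 (Z = √(-337930) = I*√337930 ≈ 581.32*I)
(189204 + Z)*(-217878 + 182055) = (189204 + I*√337930)*(-217878 + 182055) = (189204 + I*√337930)*(-35823) = -6777854892 - 35823*I*√337930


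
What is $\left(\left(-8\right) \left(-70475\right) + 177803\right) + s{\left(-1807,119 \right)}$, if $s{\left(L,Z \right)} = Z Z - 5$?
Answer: $755759$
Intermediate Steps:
$s{\left(L,Z \right)} = -5 + Z^{2}$ ($s{\left(L,Z \right)} = Z^{2} - 5 = -5 + Z^{2}$)
$\left(\left(-8\right) \left(-70475\right) + 177803\right) + s{\left(-1807,119 \right)} = \left(\left(-8\right) \left(-70475\right) + 177803\right) - \left(5 - 119^{2}\right) = \left(563800 + 177803\right) + \left(-5 + 14161\right) = 741603 + 14156 = 755759$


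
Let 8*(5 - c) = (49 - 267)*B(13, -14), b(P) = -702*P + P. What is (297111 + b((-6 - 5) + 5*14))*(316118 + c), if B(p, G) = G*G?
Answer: 82215060928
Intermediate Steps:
B(p, G) = G**2
b(P) = -701*P
c = 5346 (c = 5 - (49 - 267)*(-14)**2/8 = 5 - (-109)*196/4 = 5 - 1/8*(-42728) = 5 + 5341 = 5346)
(297111 + b((-6 - 5) + 5*14))*(316118 + c) = (297111 - 701*((-6 - 5) + 5*14))*(316118 + 5346) = (297111 - 701*(-11 + 70))*321464 = (297111 - 701*59)*321464 = (297111 - 41359)*321464 = 255752*321464 = 82215060928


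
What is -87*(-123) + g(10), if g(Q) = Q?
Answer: 10711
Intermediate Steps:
-87*(-123) + g(10) = -87*(-123) + 10 = 10701 + 10 = 10711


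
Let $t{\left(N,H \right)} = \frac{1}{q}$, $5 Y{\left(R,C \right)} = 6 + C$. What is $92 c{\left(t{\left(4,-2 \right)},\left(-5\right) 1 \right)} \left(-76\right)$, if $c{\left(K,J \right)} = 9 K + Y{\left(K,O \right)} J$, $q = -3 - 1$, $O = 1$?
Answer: $64676$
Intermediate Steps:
$q = -4$ ($q = -3 - 1 = -4$)
$Y{\left(R,C \right)} = \frac{6}{5} + \frac{C}{5}$ ($Y{\left(R,C \right)} = \frac{6 + C}{5} = \frac{6}{5} + \frac{C}{5}$)
$t{\left(N,H \right)} = - \frac{1}{4}$ ($t{\left(N,H \right)} = \frac{1}{-4} = - \frac{1}{4}$)
$c{\left(K,J \right)} = 9 K + \frac{7 J}{5}$ ($c{\left(K,J \right)} = 9 K + \left(\frac{6}{5} + \frac{1}{5} \cdot 1\right) J = 9 K + \left(\frac{6}{5} + \frac{1}{5}\right) J = 9 K + \frac{7 J}{5}$)
$92 c{\left(t{\left(4,-2 \right)},\left(-5\right) 1 \right)} \left(-76\right) = 92 \left(9 \left(- \frac{1}{4}\right) + \frac{7 \left(\left(-5\right) 1\right)}{5}\right) \left(-76\right) = 92 \left(- \frac{9}{4} + \frac{7}{5} \left(-5\right)\right) \left(-76\right) = 92 \left(- \frac{9}{4} - 7\right) \left(-76\right) = 92 \left(- \frac{37}{4}\right) \left(-76\right) = \left(-851\right) \left(-76\right) = 64676$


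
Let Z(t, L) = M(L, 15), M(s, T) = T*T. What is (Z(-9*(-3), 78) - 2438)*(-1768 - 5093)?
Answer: 15183393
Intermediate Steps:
M(s, T) = T**2
Z(t, L) = 225 (Z(t, L) = 15**2 = 225)
(Z(-9*(-3), 78) - 2438)*(-1768 - 5093) = (225 - 2438)*(-1768 - 5093) = -2213*(-6861) = 15183393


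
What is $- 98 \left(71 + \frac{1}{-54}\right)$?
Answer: $- \frac{187817}{27} \approx -6956.2$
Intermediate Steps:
$- 98 \left(71 + \frac{1}{-54}\right) = - 98 \left(71 - \frac{1}{54}\right) = \left(-98\right) \frac{3833}{54} = - \frac{187817}{27}$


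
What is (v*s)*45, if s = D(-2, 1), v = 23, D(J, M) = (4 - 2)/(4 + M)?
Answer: 414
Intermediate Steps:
D(J, M) = 2/(4 + M)
s = ⅖ (s = 2/(4 + 1) = 2/5 = 2*(⅕) = ⅖ ≈ 0.40000)
(v*s)*45 = (23*(⅖))*45 = (46/5)*45 = 414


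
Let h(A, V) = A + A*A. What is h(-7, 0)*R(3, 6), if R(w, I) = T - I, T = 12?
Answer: 252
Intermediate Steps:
h(A, V) = A + A²
R(w, I) = 12 - I
h(-7, 0)*R(3, 6) = (-7*(1 - 7))*(12 - 1*6) = (-7*(-6))*(12 - 6) = 42*6 = 252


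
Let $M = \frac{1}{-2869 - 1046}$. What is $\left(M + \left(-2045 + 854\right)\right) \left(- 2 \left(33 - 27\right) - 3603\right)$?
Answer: $\frac{1123726606}{261} \approx 4.3055 \cdot 10^{6}$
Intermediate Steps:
$M = - \frac{1}{3915}$ ($M = \frac{1}{-3915} = - \frac{1}{3915} \approx -0.00025543$)
$\left(M + \left(-2045 + 854\right)\right) \left(- 2 \left(33 - 27\right) - 3603\right) = \left(- \frac{1}{3915} + \left(-2045 + 854\right)\right) \left(- 2 \left(33 - 27\right) - 3603\right) = \left(- \frac{1}{3915} - 1191\right) \left(\left(-2\right) 6 - 3603\right) = - \frac{4662766 \left(-12 - 3603\right)}{3915} = \left(- \frac{4662766}{3915}\right) \left(-3615\right) = \frac{1123726606}{261}$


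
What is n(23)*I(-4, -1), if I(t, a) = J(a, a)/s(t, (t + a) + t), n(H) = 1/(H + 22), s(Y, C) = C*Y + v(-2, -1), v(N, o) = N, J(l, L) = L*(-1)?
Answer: 1/1530 ≈ 0.00065359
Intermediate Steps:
J(l, L) = -L
s(Y, C) = -2 + C*Y (s(Y, C) = C*Y - 2 = -2 + C*Y)
n(H) = 1/(22 + H)
I(t, a) = -a/(-2 + t*(a + 2*t)) (I(t, a) = (-a)/(-2 + ((t + a) + t)*t) = (-a)/(-2 + ((a + t) + t)*t) = (-a)/(-2 + (a + 2*t)*t) = (-a)/(-2 + t*(a + 2*t)) = -a/(-2 + t*(a + 2*t)))
n(23)*I(-4, -1) = (-1*(-1)/(-2 - 4*(-1 + 2*(-4))))/(22 + 23) = (-1*(-1)/(-2 - 4*(-1 - 8)))/45 = (-1*(-1)/(-2 - 4*(-9)))/45 = (-1*(-1)/(-2 + 36))/45 = (-1*(-1)/34)/45 = (-1*(-1)*1/34)/45 = (1/45)*(1/34) = 1/1530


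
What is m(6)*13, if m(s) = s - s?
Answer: 0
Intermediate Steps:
m(s) = 0
m(6)*13 = 0*13 = 0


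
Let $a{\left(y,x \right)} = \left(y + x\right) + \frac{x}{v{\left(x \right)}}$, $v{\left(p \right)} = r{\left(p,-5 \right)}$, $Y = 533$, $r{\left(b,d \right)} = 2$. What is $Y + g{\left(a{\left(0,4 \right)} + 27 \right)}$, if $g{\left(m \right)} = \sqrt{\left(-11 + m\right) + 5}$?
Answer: $533 + 3 \sqrt{3} \approx 538.2$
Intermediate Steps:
$v{\left(p \right)} = 2$
$a{\left(y,x \right)} = y + \frac{3 x}{2}$ ($a{\left(y,x \right)} = \left(y + x\right) + \frac{x}{2} = \left(x + y\right) + x \frac{1}{2} = \left(x + y\right) + \frac{x}{2} = y + \frac{3 x}{2}$)
$g{\left(m \right)} = \sqrt{-6 + m}$
$Y + g{\left(a{\left(0,4 \right)} + 27 \right)} = 533 + \sqrt{-6 + \left(\left(0 + \frac{3}{2} \cdot 4\right) + 27\right)} = 533 + \sqrt{-6 + \left(\left(0 + 6\right) + 27\right)} = 533 + \sqrt{-6 + \left(6 + 27\right)} = 533 + \sqrt{-6 + 33} = 533 + \sqrt{27} = 533 + 3 \sqrt{3}$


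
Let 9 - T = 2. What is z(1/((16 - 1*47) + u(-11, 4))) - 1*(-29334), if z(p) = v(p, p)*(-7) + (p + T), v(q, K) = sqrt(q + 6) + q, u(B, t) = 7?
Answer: 117365/4 - 7*sqrt(858)/12 ≈ 29324.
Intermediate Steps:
T = 7 (T = 9 - 1*2 = 9 - 2 = 7)
v(q, K) = q + sqrt(6 + q) (v(q, K) = sqrt(6 + q) + q = q + sqrt(6 + q))
z(p) = 7 - 7*sqrt(6 + p) - 6*p (z(p) = (p + sqrt(6 + p))*(-7) + (p + 7) = (-7*p - 7*sqrt(6 + p)) + (7 + p) = 7 - 7*sqrt(6 + p) - 6*p)
z(1/((16 - 1*47) + u(-11, 4))) - 1*(-29334) = (7 - 7*sqrt(6 + 1/((16 - 1*47) + 7)) - 6/((16 - 1*47) + 7)) - 1*(-29334) = (7 - 7*sqrt(6 + 1/((16 - 47) + 7)) - 6/((16 - 47) + 7)) + 29334 = (7 - 7*sqrt(6 + 1/(-31 + 7)) - 6/(-31 + 7)) + 29334 = (7 - 7*sqrt(6 + 1/(-24)) - 6/(-24)) + 29334 = (7 - 7*sqrt(6 - 1/24) - 6*(-1/24)) + 29334 = (7 - 7*sqrt(858)/12 + 1/4) + 29334 = (29/4 - 7*sqrt(858)/12) + 29334 = 117365/4 - 7*sqrt(858)/12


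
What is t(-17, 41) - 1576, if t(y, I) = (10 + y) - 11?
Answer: -1594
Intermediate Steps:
t(y, I) = -1 + y
t(-17, 41) - 1576 = (-1 - 17) - 1576 = -18 - 1576 = -1594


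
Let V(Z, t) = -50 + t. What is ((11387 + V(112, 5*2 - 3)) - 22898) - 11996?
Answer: -23550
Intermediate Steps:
((11387 + V(112, 5*2 - 3)) - 22898) - 11996 = ((11387 + (-50 + (5*2 - 3))) - 22898) - 11996 = ((11387 + (-50 + (10 - 3))) - 22898) - 11996 = ((11387 + (-50 + 7)) - 22898) - 11996 = ((11387 - 43) - 22898) - 11996 = (11344 - 22898) - 11996 = -11554 - 11996 = -23550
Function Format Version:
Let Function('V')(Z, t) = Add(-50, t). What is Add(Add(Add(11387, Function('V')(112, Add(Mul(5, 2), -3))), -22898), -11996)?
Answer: -23550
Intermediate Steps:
Add(Add(Add(11387, Function('V')(112, Add(Mul(5, 2), -3))), -22898), -11996) = Add(Add(Add(11387, Add(-50, Add(Mul(5, 2), -3))), -22898), -11996) = Add(Add(Add(11387, Add(-50, Add(10, -3))), -22898), -11996) = Add(Add(Add(11387, Add(-50, 7)), -22898), -11996) = Add(Add(Add(11387, -43), -22898), -11996) = Add(Add(11344, -22898), -11996) = Add(-11554, -11996) = -23550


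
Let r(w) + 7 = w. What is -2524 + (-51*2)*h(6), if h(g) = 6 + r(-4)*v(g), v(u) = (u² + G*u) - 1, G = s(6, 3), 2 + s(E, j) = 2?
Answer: 36134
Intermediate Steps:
s(E, j) = 0 (s(E, j) = -2 + 2 = 0)
G = 0
r(w) = -7 + w
v(u) = -1 + u² (v(u) = (u² + 0*u) - 1 = (u² + 0) - 1 = u² - 1 = -1 + u²)
h(g) = 17 - 11*g² (h(g) = 6 + (-7 - 4)*(-1 + g²) = 6 - 11*(-1 + g²) = 6 + (11 - 11*g²) = 17 - 11*g²)
-2524 + (-51*2)*h(6) = -2524 + (-51*2)*(17 - 11*6²) = -2524 + (-17*6)*(17 - 11*36) = -2524 - 102*(17 - 396) = -2524 - 102*(-379) = -2524 + 38658 = 36134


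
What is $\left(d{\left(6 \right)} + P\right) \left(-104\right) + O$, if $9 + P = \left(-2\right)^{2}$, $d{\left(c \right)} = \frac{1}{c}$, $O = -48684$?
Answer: $- \frac{144544}{3} \approx -48181.0$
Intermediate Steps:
$P = -5$ ($P = -9 + \left(-2\right)^{2} = -9 + 4 = -5$)
$\left(d{\left(6 \right)} + P\right) \left(-104\right) + O = \left(\frac{1}{6} - 5\right) \left(-104\right) - 48684 = \left(- \frac{29}{6}\right) \left(-104\right) - 48684 = \frac{1508}{3} - 48684 = - \frac{144544}{3}$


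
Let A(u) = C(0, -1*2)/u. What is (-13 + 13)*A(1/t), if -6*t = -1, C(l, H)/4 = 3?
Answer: 0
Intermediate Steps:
C(l, H) = 12 (C(l, H) = 4*3 = 12)
t = ⅙ (t = -⅙*(-1) = ⅙ ≈ 0.16667)
A(u) = 12/u
(-13 + 13)*A(1/t) = (-13 + 13)*(12/(1/(⅙))) = 0*(12/6) = 0*(12*(⅙)) = 0*2 = 0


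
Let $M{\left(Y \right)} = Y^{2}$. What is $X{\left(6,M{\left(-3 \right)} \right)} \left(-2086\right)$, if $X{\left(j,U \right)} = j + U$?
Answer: $-31290$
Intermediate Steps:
$X{\left(j,U \right)} = U + j$
$X{\left(6,M{\left(-3 \right)} \right)} \left(-2086\right) = \left(\left(-3\right)^{2} + 6\right) \left(-2086\right) = \left(9 + 6\right) \left(-2086\right) = 15 \left(-2086\right) = -31290$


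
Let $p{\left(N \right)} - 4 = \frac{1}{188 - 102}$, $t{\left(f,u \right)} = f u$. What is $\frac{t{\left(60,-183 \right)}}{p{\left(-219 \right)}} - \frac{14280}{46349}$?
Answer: $- \frac{2918090688}{1066027} \approx -2737.4$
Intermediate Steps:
$p{\left(N \right)} = \frac{345}{86}$ ($p{\left(N \right)} = 4 + \frac{1}{188 - 102} = 4 + \frac{1}{86} = \frac{345}{86}$)
$\frac{t{\left(60,-183 \right)}}{p{\left(-219 \right)}} - \frac{14280}{46349} = \frac{60 \left(-183\right)}{\frac{345}{86}} - \frac{14280}{46349} = \left(-10980\right) \frac{86}{345} - \frac{14280}{46349} = - \frac{62952}{23} - \frac{14280}{46349} = - \frac{2918090688}{1066027}$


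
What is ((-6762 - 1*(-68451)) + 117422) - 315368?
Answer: -136257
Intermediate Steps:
((-6762 - 1*(-68451)) + 117422) - 315368 = ((-6762 + 68451) + 117422) - 315368 = (61689 + 117422) - 315368 = 179111 - 315368 = -136257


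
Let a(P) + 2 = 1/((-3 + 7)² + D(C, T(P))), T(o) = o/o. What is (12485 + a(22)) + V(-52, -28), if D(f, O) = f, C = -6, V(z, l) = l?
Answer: 124551/10 ≈ 12455.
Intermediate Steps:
T(o) = 1
a(P) = -19/10 (a(P) = -2 + 1/((-3 + 7)² - 6) = -2 + 1/(4² - 6) = -2 + 1/(16 - 6) = -2 + 1/10 = -2 + ⅒ = -19/10)
(12485 + a(22)) + V(-52, -28) = (12485 - 19/10) - 28 = 124831/10 - 28 = 124551/10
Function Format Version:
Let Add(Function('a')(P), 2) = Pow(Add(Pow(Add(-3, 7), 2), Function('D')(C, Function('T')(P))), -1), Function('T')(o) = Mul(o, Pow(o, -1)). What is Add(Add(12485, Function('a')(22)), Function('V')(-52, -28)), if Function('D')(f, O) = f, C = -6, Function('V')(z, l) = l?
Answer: Rational(124551, 10) ≈ 12455.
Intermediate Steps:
Function('T')(o) = 1
Function('a')(P) = Rational(-19, 10) (Function('a')(P) = Add(-2, Pow(Add(Pow(Add(-3, 7), 2), -6), -1)) = Add(-2, Pow(Add(Pow(4, 2), -6), -1)) = Add(-2, Pow(Add(16, -6), -1)) = Add(-2, Pow(10, -1)) = Add(-2, Rational(1, 10)) = Rational(-19, 10))
Add(Add(12485, Function('a')(22)), Function('V')(-52, -28)) = Add(Add(12485, Rational(-19, 10)), -28) = Add(Rational(124831, 10), -28) = Rational(124551, 10)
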